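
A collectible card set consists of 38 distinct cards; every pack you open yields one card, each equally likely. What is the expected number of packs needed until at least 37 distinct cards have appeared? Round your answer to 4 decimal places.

Going from k to k+1 distinct takes a geometric number of packs with mean 38/(38-k).
Sum over k = 0,...,36: E = 38/38 + 38/37 + 38/36 + ... + 38/3 + 38/2 = 122.66028.

122.6603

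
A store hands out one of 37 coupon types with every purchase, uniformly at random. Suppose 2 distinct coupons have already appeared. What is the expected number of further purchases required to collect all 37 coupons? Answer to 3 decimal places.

The wait to go from k to k+1 distinct coupons is geometric with mean 37/(37-k).
Sum over k = 2,...,36: E = 37/35 + 37/34 + 37/33 + ... + 37/2 + 37/1 = 153.4309.

153.431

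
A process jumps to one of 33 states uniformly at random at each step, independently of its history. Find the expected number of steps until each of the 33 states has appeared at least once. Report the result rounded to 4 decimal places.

The wait to go from k to k+1 distinct states is geometric with mean 33/(33-k).
E[T] = 33/33 + 33/32 + 33/31 + ... + 33/2 + 33/1 = 33·H_{33}.
H_{33} = 4.08880, so E[T] = 134.93034.

134.9303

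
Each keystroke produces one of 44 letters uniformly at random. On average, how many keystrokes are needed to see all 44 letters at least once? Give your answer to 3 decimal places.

Split into phases: going from k distinct to k+1 distinct takes on average 44/(44-k) keystrokes.
E[T] = 44/44 + 44/43 + 44/42 + ... + 44/2 + 44/1 = 44·H_{44}.
H_{44} = 4.3727, so E[T] = 192.3999.

192.400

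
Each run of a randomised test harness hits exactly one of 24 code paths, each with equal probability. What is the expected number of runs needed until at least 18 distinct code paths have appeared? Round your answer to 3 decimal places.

Going from k to k+1 distinct takes a geometric number of runs with mean 24/(24-k).
Sum over k = 0,...,17: E = 24/24 + 24/23 + 24/22 + ... + 24/8 + 24/7 = 31.8230.

31.823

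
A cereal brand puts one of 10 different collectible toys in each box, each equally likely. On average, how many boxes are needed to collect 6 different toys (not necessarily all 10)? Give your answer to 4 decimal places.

With k distinct toys already seen, the next new one arrives after an expected 10/(10-k) boxes.
Sum over k = 0,...,5: E = 10/10 + 10/9 + 10/8 + 10/7 + 10/6 + 10/5 = 8.45635.

8.4563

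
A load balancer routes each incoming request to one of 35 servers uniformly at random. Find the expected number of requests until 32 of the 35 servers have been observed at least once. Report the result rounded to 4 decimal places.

80.9707

With k distinct servers already seen, the next new one arrives after an expected 35/(35-k) requests.
Sum over k = 0,...,31: E = 35/35 + 35/34 + 35/33 + ... + 35/5 + 35/4 = 80.97068.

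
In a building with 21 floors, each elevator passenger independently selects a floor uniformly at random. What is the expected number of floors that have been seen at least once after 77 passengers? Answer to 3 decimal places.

For each floor, P(seen in 77 passengers) = 1 - (20/21)^77 = 0.9766.
By linearity of expectation, E[distinct seen] = 21·(1 - (20/21)^77) = 20.5095.

20.509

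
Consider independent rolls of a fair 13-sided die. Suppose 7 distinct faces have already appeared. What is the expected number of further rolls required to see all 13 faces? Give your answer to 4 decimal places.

31.8500

The wait to go from k to k+1 distinct faces is geometric with mean 13/(13-k).
Sum over k = 7,...,12: E = 13/6 + 13/5 + 13/4 + 13/3 + 13/2 + 13/1 = 31.85000.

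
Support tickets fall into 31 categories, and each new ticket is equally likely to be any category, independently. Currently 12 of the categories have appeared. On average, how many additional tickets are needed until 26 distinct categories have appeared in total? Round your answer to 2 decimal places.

39.20

The wait to go from k to k+1 distinct categories is geometric with mean 31/(31-k).
Sum over k = 12,...,25: E = 31/19 + 31/18 + 31/17 + ... + 31/7 + 31/6 = 39.197.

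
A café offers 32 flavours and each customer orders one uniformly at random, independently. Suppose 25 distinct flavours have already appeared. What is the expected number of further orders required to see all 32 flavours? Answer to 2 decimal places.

82.97

The wait to go from k to k+1 distinct flavours is geometric with mean 32/(32-k).
Sum over k = 25,...,31: E = 32/7 + 32/6 + 32/5 + ... + 32/2 + 32/1 = 82.971.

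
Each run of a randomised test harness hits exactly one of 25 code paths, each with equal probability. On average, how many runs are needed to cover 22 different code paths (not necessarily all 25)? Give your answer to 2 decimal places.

49.57

Going from k to k+1 distinct takes a geometric number of runs with mean 25/(25-k).
Sum over k = 0,...,21: E = 25/25 + 25/24 + 25/23 + ... + 25/5 + 25/4 = 49.566.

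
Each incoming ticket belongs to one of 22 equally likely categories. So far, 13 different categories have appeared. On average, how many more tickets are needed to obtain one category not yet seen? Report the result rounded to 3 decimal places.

2.444

The number of tickets until the next new category is geometric with success probability 9/22, so its mean is 22/9.
E = 22/9 = 2.4444.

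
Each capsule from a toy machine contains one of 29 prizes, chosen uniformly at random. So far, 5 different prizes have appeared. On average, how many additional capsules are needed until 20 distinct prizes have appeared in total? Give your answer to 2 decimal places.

27.46

From k distinct to k+1 distinct takes on average 29/(29-k) capsules.
Sum over k = 5,...,19: E = 29/24 + 29/23 + 29/22 + ... + 29/11 + 29/10 = 27.463.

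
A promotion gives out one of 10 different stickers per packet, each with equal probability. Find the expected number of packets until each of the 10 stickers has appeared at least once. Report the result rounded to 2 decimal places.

The wait to go from k to k+1 distinct stickers is geometric with mean 10/(10-k).
E[T] = 10/10 + 10/9 + 10/8 + ... + 10/2 + 10/1 = 10·H_{10}.
H_{10} = 2.929, so E[T] = 29.290.

29.29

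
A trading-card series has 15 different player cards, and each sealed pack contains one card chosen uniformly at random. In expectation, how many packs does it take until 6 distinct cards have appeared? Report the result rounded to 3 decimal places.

7.339

Going from k to k+1 distinct takes a geometric number of packs with mean 15/(15-k).
Sum over k = 0,...,5: E = 15/15 + 15/14 + 15/13 + 15/12 + 15/11 + 15/10 = 7.3389.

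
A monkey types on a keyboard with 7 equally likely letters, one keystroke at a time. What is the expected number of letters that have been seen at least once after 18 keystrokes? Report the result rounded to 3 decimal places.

6.563

For each letter, P(seen in 18 keystrokes) = 1 - (6/7)^18 = 0.9376.
By linearity of expectation, E[distinct seen] = 7·(1 - (6/7)^18) = 6.5634.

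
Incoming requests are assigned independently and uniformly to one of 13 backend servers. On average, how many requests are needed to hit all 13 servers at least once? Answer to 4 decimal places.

41.3417

Split into phases: going from k distinct to k+1 distinct takes on average 13/(13-k) requests.
E[T] = 13/13 + 13/12 + 13/11 + ... + 13/2 + 13/1 = 13·H_{13}.
H_{13} = 3.18013, so E[T] = 41.34174.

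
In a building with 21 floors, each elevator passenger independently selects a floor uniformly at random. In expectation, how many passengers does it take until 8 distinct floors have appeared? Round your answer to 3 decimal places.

Going from k to k+1 distinct takes a geometric number of passengers with mean 21/(21-k).
Sum over k = 0,...,7: E = 21/21 + 21/20 + 21/19 + ... + 21/15 + 21/14 = 9.7697.

9.770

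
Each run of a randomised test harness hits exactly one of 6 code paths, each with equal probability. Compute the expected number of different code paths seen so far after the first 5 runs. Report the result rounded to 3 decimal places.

For each code path, P(seen in 5 runs) = 1 - (5/6)^5 = 0.5981.
By linearity of expectation, E[distinct seen] = 6·(1 - (5/6)^5) = 3.5887.

3.589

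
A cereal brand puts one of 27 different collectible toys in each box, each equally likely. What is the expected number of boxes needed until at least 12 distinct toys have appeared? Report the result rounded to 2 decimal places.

Going from k to k+1 distinct takes a geometric number of boxes with mean 27/(27-k).
Sum over k = 0,...,11: E = 27/27 + 27/26 + 27/25 + ... + 27/17 + 27/16 = 15.477.

15.48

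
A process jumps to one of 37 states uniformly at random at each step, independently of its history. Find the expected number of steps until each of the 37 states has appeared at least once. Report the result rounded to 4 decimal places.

Split into phases: going from k distinct to k+1 distinct takes on average 37/(37-k) steps.
E[T] = 37/37 + 37/36 + 37/35 + ... + 37/2 + 37/1 = 37·H_{37}.
H_{37} = 4.20159, so E[T] = 155.45869.

155.4587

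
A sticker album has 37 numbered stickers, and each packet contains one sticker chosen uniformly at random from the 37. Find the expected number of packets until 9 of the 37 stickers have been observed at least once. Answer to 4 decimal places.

Going from k to k+1 distinct takes a geometric number of packets with mean 37/(37-k).
Sum over k = 0,...,8: E = 37/37 + 37/36 + 37/35 + ... + 37/30 + 37/29 = 10.15336.

10.1534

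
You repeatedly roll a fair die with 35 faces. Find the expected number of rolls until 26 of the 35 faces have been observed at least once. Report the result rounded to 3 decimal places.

46.123

Going from k to k+1 distinct takes a geometric number of rolls with mean 35/(35-k).
Sum over k = 0,...,25: E = 35/35 + 35/34 + 35/33 + ... + 35/11 + 35/10 = 46.1235.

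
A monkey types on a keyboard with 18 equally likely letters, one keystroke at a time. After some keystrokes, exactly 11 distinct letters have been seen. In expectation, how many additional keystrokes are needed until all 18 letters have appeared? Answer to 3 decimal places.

With k distinct letters already seen, the next new one takes an expected 18/(18-k) keystrokes.
Sum over k = 11,...,17: E = 18/7 + 18/6 + 18/5 + ... + 18/2 + 18/1 = 46.6714.

46.671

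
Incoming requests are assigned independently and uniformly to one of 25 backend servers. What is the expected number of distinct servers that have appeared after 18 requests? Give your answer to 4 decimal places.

For each server, P(seen in 18 requests) = 1 - (24/25)^18 = 0.52040.
By linearity of expectation, E[distinct seen] = 25·(1 - (24/25)^18) = 13.00992.

13.0099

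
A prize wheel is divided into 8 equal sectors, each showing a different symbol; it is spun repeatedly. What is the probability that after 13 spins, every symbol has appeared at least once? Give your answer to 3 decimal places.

0.139

By inclusion–exclusion over which symbols are missing,
P(all seen) = Σ_{j=0}^{8} (-1)^j C(8,j)((8-j)/8)^13
= 1.0000 - 1.4099 + 0.6652 - 0.1243 + 0.0085 - 0.0002 + 0.0000 - 0.0000 + 0.0000
= 0.1393.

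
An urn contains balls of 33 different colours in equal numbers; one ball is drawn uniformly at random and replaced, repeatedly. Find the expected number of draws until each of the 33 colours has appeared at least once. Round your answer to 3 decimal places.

The wait to go from k to k+1 distinct colours is geometric with mean 33/(33-k).
E[T] = 33/33 + 33/32 + 33/31 + ... + 33/2 + 33/1 = 33·H_{33}.
H_{33} = 4.0888, so E[T] = 134.9303.

134.930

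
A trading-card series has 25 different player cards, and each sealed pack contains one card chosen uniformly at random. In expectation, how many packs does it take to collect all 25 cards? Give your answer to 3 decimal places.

After k distinct cards have appeared, the next pack gives a new one with probability (25-k)/25, so the expected wait for the (k+1)-th is 25/(25-k).
E[T] = 25/25 + 25/24 + 25/23 + ... + 25/2 + 25/1 = 25·H_{25}.
H_{25} = 3.8160, so E[T] = 95.3990.

95.399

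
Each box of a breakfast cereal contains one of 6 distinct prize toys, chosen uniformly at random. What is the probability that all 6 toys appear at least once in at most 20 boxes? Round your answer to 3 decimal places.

Let A_i be the event that toy i is missing after 20 boxes. By inclusion–exclusion on the A_i,
P(all seen) = Σ_{j=0}^{6} (-1)^j C(6,j)((6-j)/6)^20
= 1.0000 - 0.1565 + 0.0045 - 0.0000 + 0.0000 - 0.0000 + 0.0000
= 0.8480.

0.848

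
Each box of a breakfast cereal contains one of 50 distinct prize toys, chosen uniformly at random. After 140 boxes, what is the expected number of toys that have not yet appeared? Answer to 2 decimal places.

For each toy, P(unseen after 140) = (49/50)^140 = 0.059.
By linearity of expectation, E[unseen] = 50·(49/50)^140 = 2.955.

2.96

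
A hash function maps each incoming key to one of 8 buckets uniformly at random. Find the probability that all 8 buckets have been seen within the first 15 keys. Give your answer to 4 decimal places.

0.2482

Let A_i be the event that bucket i is missing after 15 keys. By inclusion–exclusion on the A_i,
P(all seen) = Σ_{j=0}^{8} (-1)^j C(8,j)((8-j)/8)^15
= 1.00000 - 1.07947 + 0.37418 - 0.04857 + 0.00214 - 0.00002 + 0.00000 - 0.00000 + 0.00000
= 0.24825.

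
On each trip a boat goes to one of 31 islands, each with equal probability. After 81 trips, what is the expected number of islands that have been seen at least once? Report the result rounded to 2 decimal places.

28.82

For each island, P(seen in 81 trips) = 1 - (30/31)^81 = 0.930.
By linearity of expectation, E[distinct seen] = 31·(1 - (30/31)^81) = 28.823.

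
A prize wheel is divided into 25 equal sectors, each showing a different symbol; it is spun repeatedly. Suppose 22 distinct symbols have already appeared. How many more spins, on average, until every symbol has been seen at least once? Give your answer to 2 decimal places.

45.83

The wait to go from k to k+1 distinct symbols is geometric with mean 25/(25-k).
Sum over k = 22,...,24: E = 25/3 + 25/2 + 25/1 = 45.833.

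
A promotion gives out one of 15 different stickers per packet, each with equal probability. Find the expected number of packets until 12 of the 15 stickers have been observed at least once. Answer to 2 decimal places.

22.27

Going from k to k+1 distinct takes a geometric number of packets with mean 15/(15-k).
Sum over k = 0,...,11: E = 15/15 + 15/14 + 15/13 + ... + 15/5 + 15/4 = 22.273.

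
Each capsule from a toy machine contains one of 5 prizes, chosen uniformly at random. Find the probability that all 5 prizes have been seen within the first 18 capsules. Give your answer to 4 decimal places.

By inclusion–exclusion over which prizes are missing,
P(all seen) = Σ_{j=0}^{5} (-1)^j C(5,j)((5-j)/5)^18
= 1.00000 - 0.09007 + 0.00102 - 0.00000 + 0.00000 - 0.00000
= 0.91094.

0.9109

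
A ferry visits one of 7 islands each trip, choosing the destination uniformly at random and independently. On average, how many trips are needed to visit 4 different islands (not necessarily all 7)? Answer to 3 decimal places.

5.317

Going from k to k+1 distinct takes a geometric number of trips with mean 7/(7-k).
Sum over k = 0,...,3: E = 7/7 + 7/6 + 7/5 + 7/4 = 5.3167.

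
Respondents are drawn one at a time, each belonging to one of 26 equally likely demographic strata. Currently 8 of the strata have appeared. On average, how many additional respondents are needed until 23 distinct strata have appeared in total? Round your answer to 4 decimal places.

43.2061

From k distinct to k+1 distinct takes on average 26/(26-k) respondents.
Sum over k = 8,...,22: E = 26/18 + 26/17 + 26/16 + ... + 26/5 + 26/4 = 43.20614.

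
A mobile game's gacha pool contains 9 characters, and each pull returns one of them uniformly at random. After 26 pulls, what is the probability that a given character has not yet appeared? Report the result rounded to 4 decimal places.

On each pull the fixed character fails to appear with probability 8/9.
P(still missing after 26) = (8/9)^26 = 0.04678.

0.0468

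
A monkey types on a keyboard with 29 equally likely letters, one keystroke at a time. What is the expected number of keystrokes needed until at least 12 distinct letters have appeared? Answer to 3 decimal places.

Going from k to k+1 distinct takes a geometric number of keystrokes with mean 29/(29-k).
Sum over k = 0,...,11: E = 29/29 + 29/28 + 29/27 + ... + 29/19 + 29/18 = 15.1409.

15.141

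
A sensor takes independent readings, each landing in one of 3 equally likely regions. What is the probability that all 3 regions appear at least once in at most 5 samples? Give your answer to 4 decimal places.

0.6173

By inclusion–exclusion over which regions are missing,
P(all seen) = Σ_{j=0}^{3} (-1)^j C(3,j)((3-j)/3)^5
= 1.00000 - 0.39506 + 0.01235 - 0.00000
= 0.61728.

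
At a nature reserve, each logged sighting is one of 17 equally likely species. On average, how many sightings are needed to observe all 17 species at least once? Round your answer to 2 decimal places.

58.47

After k distinct species have appeared, the next sighting gives a new one with probability (17-k)/17, so the expected wait for the (k+1)-th is 17/(17-k).
E[T] = 17/17 + 17/16 + 17/15 + ... + 17/2 + 17/1 = 17·H_{17}.
H_{17} = 3.440, so E[T] = 58.472.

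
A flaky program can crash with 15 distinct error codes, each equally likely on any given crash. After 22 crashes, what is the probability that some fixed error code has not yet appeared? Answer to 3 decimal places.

0.219

Each crash misses the fixed error code with probability (15-1)/15 = 14/15, independently.
P(still missing after 22) = (14/15)^22 = 0.2192.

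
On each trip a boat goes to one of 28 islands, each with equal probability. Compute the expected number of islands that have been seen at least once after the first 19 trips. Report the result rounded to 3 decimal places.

13.970

For each island, P(seen in 19 trips) = 1 - (27/28)^19 = 0.4989.
By linearity of expectation, E[distinct seen] = 28·(1 - (27/28)^19) = 13.9697.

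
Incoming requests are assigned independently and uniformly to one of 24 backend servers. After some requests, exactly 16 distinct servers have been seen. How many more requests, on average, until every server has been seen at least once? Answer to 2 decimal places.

The wait to go from k to k+1 distinct servers is geometric with mean 24/(24-k).
Sum over k = 16,...,23: E = 24/8 + 24/7 + 24/6 + ... + 24/2 + 24/1 = 65.229.

65.23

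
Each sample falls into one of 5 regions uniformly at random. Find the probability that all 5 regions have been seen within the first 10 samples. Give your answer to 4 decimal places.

0.5225

By inclusion–exclusion over which regions are missing,
P(all seen) = Σ_{j=0}^{5} (-1)^j C(5,j)((5-j)/5)^10
= 1.00000 - 0.53687 + 0.06047 - 0.00105 + 0.00000 - 0.00000
= 0.52255.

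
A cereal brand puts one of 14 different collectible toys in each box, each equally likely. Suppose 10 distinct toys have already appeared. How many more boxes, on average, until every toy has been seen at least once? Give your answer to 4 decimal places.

29.1667

From k distinct to k+1 distinct takes on average 14/(14-k) boxes.
Sum over k = 10,...,13: E = 14/4 + 14/3 + 14/2 + 14/1 = 29.16667.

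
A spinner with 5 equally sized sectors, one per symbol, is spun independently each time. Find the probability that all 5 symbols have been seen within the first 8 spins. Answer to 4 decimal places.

By inclusion–exclusion over which symbols are missing,
P(all seen) = Σ_{j=0}^{5} (-1)^j C(5,j)((5-j)/5)^8
= 1.00000 - 0.83886 + 0.16796 - 0.00655 + 0.00001 - 0.00000
= 0.32256.

0.3226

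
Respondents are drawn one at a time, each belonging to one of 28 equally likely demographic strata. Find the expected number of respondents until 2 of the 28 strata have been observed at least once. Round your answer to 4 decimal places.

With k distinct strata already seen, the next new one arrives after an expected 28/(28-k) respondents.
Sum over k = 0,...,1: E = 28/28 + 28/27 = 2.03704.

2.0370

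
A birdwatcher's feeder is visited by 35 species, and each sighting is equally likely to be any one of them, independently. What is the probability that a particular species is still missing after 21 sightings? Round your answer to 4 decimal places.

0.5440

Each sighting misses the fixed species with probability (35-1)/35 = 34/35, independently.
P(still missing after 21) = (34/35)^21 = 0.54404.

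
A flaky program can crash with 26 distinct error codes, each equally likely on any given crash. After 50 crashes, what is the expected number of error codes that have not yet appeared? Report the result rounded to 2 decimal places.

For each error code, P(unseen after 50) = (25/26)^50 = 0.141.
By linearity of expectation, E[unseen] = 26·(25/26)^50 = 3.659.

3.66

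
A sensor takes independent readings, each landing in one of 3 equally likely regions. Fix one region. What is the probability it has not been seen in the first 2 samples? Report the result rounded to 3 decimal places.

0.444

On each sample the fixed region fails to appear with probability 2/3.
P(still missing after 2) = (2/3)^2 = 0.4444.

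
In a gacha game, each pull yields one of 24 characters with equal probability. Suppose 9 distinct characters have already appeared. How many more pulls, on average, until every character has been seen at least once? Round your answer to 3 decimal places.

79.637

From k distinct to k+1 distinct takes on average 24/(24-k) pulls.
Sum over k = 9,...,23: E = 24/15 + 24/14 + 24/13 + ... + 24/2 + 24/1 = 79.6375.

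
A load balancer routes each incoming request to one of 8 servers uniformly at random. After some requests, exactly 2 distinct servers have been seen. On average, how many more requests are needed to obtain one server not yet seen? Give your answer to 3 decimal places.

Each request yields a new server with probability (8-2)/8 = 6/8, so the wait is geometric with mean 8/6.
E = 8/6 = 1.3333.

1.333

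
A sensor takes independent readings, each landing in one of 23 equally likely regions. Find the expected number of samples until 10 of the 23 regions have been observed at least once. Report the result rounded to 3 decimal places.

12.746

With k distinct regions already seen, the next new one arrives after an expected 23/(23-k) samples.
Sum over k = 0,...,9: E = 23/23 + 23/22 + 23/21 + ... + 23/15 + 23/14 = 12.7456.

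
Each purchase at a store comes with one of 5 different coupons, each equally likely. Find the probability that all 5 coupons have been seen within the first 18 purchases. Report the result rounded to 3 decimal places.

0.911

By inclusion–exclusion over which coupons are missing,
P(all seen) = Σ_{j=0}^{5} (-1)^j C(5,j)((5-j)/5)^18
= 1.0000 - 0.0901 + 0.0010 - 0.0000 + 0.0000 - 0.0000
= 0.9109.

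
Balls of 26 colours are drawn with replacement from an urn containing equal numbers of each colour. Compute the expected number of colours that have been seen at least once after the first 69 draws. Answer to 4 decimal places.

24.2635

For each colour, P(seen in 69 draws) = 1 - (25/26)^69 = 0.93321.
By linearity of expectation, E[distinct seen] = 26·(1 - (25/26)^69) = 24.26351.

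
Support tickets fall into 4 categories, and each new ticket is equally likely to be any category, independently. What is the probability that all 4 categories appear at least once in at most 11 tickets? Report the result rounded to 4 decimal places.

By inclusion–exclusion over which categories are missing,
P(all seen) = Σ_{j=0}^{4} (-1)^j C(4,j)((4-j)/4)^11
= 1.00000 - 0.16894 + 0.00293 - 0.00000 + 0.00000
= 0.83399.

0.8340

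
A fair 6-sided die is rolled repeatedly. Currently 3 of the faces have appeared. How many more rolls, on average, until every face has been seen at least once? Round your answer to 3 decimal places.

The wait to go from k to k+1 distinct faces is geometric with mean 6/(6-k).
Sum over k = 3,...,5: E = 6/3 + 6/2 + 6/1 = 11.0000.

11.000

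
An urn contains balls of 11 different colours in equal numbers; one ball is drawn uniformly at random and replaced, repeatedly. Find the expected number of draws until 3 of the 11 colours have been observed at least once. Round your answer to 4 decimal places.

With k distinct colours already seen, the next new one arrives after an expected 11/(11-k) draws.
Sum over k = 0,...,2: E = 11/11 + 11/10 + 11/9 = 3.32222.

3.3222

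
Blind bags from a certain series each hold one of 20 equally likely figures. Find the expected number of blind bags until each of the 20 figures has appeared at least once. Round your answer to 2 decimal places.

After k distinct figures have appeared, the next blind bag gives a new one with probability (20-k)/20, so the expected wait for the (k+1)-th is 20/(20-k).
E[T] = 20/20 + 20/19 + 20/18 + ... + 20/2 + 20/1 = 20·H_{20}.
H_{20} = 3.598, so E[T] = 71.955.

71.95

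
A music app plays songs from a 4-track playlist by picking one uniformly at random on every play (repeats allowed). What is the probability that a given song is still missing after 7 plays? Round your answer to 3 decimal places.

Each play misses the fixed song with probability (4-1)/4 = 3/4, independently.
P(still missing after 7) = (3/4)^7 = 0.1335.

0.133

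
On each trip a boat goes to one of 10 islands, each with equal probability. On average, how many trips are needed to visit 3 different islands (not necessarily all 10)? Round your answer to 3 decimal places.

With k distinct islands already seen, the next new one arrives after an expected 10/(10-k) trips.
Sum over k = 0,...,2: E = 10/10 + 10/9 + 10/8 = 3.3611.

3.361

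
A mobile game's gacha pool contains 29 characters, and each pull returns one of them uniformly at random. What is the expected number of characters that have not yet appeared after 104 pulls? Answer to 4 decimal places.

For each character, P(unseen after 104) = (28/29)^104 = 0.02600.
By linearity of expectation, E[unseen] = 29·(28/29)^104 = 0.75412.

0.7541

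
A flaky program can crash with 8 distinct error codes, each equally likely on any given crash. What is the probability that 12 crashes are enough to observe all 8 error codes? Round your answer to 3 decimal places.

0.093

Let A_i be the event that error code i is missing after 12 crashes. By inclusion–exclusion on the A_i,
P(all seen) = Σ_{j=0}^{8} (-1)^j C(8,j)((8-j)/8)^12
= 1.0000 - 1.6113 + 0.8869 - 0.1990 + 0.0171 - 0.0004 + 0.0000 - 0.0000 + 0.0000
= 0.0933.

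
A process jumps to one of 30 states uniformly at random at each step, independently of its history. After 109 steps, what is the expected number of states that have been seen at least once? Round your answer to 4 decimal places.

29.2548

For each state, P(seen in 109 steps) = 1 - (29/30)^109 = 0.97516.
By linearity of expectation, E[distinct seen] = 30·(1 - (29/30)^109) = 29.25478.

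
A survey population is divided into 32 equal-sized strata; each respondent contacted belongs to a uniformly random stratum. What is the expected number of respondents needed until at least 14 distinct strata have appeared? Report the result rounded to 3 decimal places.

18.028

With k distinct strata already seen, the next new one arrives after an expected 32/(32-k) respondents.
Sum over k = 0,...,13: E = 32/32 + 32/31 + 32/30 + ... + 32/20 + 32/19 = 18.0284.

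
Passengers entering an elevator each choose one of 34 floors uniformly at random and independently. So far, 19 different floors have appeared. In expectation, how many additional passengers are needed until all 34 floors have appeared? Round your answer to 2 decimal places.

112.82

From k distinct to k+1 distinct takes on average 34/(34-k) passengers.
Sum over k = 19,...,33: E = 34/15 + 34/14 + 34/13 + ... + 34/2 + 34/1 = 112.820.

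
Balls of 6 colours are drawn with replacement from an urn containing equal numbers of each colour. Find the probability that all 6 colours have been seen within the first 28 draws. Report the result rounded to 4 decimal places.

0.9638

Let A_i be the event that colour i is missing after 28 draws. By inclusion–exclusion on the A_i,
P(all seen) = Σ_{j=0}^{6} (-1)^j C(6,j)((6-j)/6)^28
= 1.00000 - 0.03640 + 0.00018 - 0.00000 + 0.00000 - 0.00000 + 0.00000
= 0.96378.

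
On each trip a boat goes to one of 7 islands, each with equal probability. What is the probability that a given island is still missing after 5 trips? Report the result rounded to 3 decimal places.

0.463

On each trip the fixed island fails to appear with probability 6/7.
P(still missing after 5) = (6/7)^5 = 0.4627.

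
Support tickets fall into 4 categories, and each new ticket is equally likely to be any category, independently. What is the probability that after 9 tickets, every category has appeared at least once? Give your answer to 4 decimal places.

0.7114

Let A_i be the event that category i is missing after 9 tickets. By inclusion–exclusion on the A_i,
P(all seen) = Σ_{j=0}^{4} (-1)^j C(4,j)((4-j)/4)^9
= 1.00000 - 0.30034 + 0.01172 - 0.00002 + 0.00000
= 0.71136.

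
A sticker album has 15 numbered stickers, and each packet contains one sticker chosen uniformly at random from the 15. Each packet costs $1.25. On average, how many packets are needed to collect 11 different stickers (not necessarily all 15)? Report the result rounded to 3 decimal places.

With k distinct stickers already seen, the next new one arrives after an expected 15/(15-k) packets.
Sum over k = 0,...,10: E = 15/15 + 15/14 + 15/13 + ... + 15/6 + 15/5 = 18.5234.

18.523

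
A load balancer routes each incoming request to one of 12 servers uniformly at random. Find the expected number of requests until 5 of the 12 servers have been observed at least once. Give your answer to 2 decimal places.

Going from k to k+1 distinct takes a geometric number of requests with mean 12/(12-k).
Sum over k = 0,...,4: E = 12/12 + 12/11 + 12/10 + 12/9 + 12/8 = 6.124.

6.12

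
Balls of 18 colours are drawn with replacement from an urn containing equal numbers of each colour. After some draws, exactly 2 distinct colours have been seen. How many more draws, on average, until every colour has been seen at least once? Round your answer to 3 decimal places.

60.853

With k distinct colours already seen, the next new one takes an expected 18/(18-k) draws.
Sum over k = 2,...,17: E = 18/16 + 18/15 + 18/14 + ... + 18/2 + 18/1 = 60.8531.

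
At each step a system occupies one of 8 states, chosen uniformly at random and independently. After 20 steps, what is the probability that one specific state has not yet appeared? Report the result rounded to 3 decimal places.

On each step the fixed state fails to appear with probability 7/8.
P(still missing after 20) = (7/8)^20 = 0.0692.

0.069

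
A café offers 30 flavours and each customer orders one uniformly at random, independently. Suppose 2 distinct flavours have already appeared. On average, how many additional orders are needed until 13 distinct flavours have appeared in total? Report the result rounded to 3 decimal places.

14.629

With k distinct flavours already seen, the next new one takes an expected 30/(30-k) orders.
Sum over k = 2,...,12: E = 30/28 + 30/27 + 30/26 + ... + 30/19 + 30/18 = 14.6286.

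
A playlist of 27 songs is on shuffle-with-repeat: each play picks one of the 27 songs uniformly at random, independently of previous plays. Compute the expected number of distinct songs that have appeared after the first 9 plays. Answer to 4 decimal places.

7.7757

For each song, P(seen in 9 plays) = 1 - (26/27)^9 = 0.28799.
By linearity of expectation, E[distinct seen] = 27·(1 - (26/27)^9) = 7.77572.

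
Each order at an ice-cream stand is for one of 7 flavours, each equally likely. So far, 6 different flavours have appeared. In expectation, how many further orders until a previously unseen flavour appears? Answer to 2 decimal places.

7.00

The number of orders until the next new flavour is geometric with success probability 1/7, so its mean is 7/1.
E = 7/1 = 7.000.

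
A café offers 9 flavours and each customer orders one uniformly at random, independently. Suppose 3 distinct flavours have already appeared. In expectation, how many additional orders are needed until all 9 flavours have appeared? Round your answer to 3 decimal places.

With k distinct flavours already seen, the next new one takes an expected 9/(9-k) orders.
Sum over k = 3,...,8: E = 9/6 + 9/5 + 9/4 + 9/3 + 9/2 + 9/1 = 22.0500.

22.050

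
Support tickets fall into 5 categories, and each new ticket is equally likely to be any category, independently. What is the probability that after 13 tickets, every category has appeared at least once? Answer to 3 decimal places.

By inclusion–exclusion over which categories are missing,
P(all seen) = Σ_{j=0}^{5} (-1)^j C(5,j)((5-j)/5)^13
= 1.0000 - 0.2749 + 0.0131 - 0.0001 + 0.0000 - 0.0000
= 0.7381.

0.738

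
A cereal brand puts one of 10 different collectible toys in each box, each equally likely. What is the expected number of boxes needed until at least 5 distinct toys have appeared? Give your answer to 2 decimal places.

6.46

Going from k to k+1 distinct takes a geometric number of boxes with mean 10/(10-k).
Sum over k = 0,...,4: E = 10/10 + 10/9 + 10/8 + 10/7 + 10/6 = 6.456.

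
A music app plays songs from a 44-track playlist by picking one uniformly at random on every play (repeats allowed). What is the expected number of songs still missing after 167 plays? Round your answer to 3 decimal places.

For each song, P(unseen after 167) = (43/44)^167 = 0.0215.
By linearity of expectation, E[unseen] = 44·(43/44)^167 = 0.9464.

0.946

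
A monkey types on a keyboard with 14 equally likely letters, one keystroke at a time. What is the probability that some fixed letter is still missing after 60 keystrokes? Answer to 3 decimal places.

0.012

Each keystroke misses the fixed letter with probability (14-1)/14 = 13/14, independently.
P(still missing after 60) = (13/14)^60 = 0.0117.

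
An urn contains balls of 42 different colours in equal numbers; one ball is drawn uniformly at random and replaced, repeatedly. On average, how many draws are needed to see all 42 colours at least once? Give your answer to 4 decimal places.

181.7232

Split into phases: going from k distinct to k+1 distinct takes on average 42/(42-k) draws.
E[T] = 42/42 + 42/41 + 42/40 + ... + 42/2 + 42/1 = 42·H_{42}.
H_{42} = 4.32674, so E[T] = 181.72320.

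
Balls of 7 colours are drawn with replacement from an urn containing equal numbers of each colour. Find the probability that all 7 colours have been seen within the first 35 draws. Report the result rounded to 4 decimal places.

0.9684

By inclusion–exclusion over which colours are missing,
P(all seen) = Σ_{j=0}^{7} (-1)^j C(7,j)((7-j)/7)^35
= 1.00000 - 0.03177 + 0.00016 - 0.00000 + 0.00000 - 0.00000 + 0.00000 - 0.00000
= 0.96840.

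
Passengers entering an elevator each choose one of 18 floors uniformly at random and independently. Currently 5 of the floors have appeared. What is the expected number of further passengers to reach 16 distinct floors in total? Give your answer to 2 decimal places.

With k distinct floors already seen, the next new one takes an expected 18/(18-k) passengers.
Sum over k = 5,...,15: E = 18/13 + 18/12 + 18/11 + ... + 18/4 + 18/3 = 30.242.

30.24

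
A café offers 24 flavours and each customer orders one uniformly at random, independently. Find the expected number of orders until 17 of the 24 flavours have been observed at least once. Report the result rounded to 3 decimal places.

Going from k to k+1 distinct takes a geometric number of orders with mean 24/(24-k).
Sum over k = 0,...,16: E = 24/24 + 24/23 + 24/22 + ... + 24/9 + 24/8 = 28.3944.

28.394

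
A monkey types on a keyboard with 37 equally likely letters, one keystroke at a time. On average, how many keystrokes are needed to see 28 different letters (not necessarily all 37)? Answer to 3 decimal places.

50.787

With k distinct letters already seen, the next new one arrives after an expected 37/(37-k) keystrokes.
Sum over k = 0,...,27: E = 37/37 + 37/36 + 37/35 + ... + 37/11 + 37/10 = 50.7869.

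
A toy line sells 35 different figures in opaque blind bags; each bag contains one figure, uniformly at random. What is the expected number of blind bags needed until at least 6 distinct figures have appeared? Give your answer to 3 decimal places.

6.479

Going from k to k+1 distinct takes a geometric number of blind bags with mean 35/(35-k).
Sum over k = 0,...,5: E = 35/35 + 35/34 + 35/33 + 35/32 + 35/31 + 35/30 = 6.4795.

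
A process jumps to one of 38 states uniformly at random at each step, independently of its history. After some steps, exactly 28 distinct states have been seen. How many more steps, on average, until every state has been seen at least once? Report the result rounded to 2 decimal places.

The wait to go from k to k+1 distinct states is geometric with mean 38/(38-k).
Sum over k = 28,...,37: E = 38/10 + 38/9 + 38/8 + ... + 38/2 + 38/1 = 111.301.

111.30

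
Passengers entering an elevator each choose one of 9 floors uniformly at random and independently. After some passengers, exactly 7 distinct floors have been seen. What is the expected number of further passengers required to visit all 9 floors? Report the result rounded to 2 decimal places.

The wait to go from k to k+1 distinct floors is geometric with mean 9/(9-k).
Sum over k = 7,...,8: E = 9/2 + 9/1 = 13.500.

13.50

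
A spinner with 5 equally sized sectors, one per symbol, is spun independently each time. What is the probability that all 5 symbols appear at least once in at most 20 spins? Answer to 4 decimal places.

0.9427

By inclusion–exclusion over which symbols are missing,
P(all seen) = Σ_{j=0}^{5} (-1)^j C(5,j)((5-j)/5)^20
= 1.00000 - 0.05765 + 0.00037 - 0.00000 + 0.00000 - 0.00000
= 0.94272.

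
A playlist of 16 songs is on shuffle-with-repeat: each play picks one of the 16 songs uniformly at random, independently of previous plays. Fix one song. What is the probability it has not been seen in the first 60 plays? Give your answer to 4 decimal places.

0.0208

Each play misses the fixed song with probability (16-1)/16 = 15/16, independently.
P(still missing after 60) = (15/16)^60 = 0.02081.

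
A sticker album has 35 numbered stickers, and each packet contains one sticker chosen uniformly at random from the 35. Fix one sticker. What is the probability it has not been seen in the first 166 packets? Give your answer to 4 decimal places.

On each packet the fixed sticker fails to appear with probability 34/35.
P(still missing after 166) = (34/35)^166 = 0.00813.

0.0081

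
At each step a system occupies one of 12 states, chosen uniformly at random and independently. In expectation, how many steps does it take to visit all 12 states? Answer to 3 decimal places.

After k distinct states have appeared, the next step gives a new one with probability (12-k)/12, so the expected wait for the (k+1)-th is 12/(12-k).
E[T] = 12/12 + 12/11 + 12/10 + ... + 12/2 + 12/1 = 12·H_{12}.
H_{12} = 3.1032, so E[T] = 37.2385.

37.239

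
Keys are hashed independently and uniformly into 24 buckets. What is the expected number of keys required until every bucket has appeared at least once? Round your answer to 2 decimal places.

After k distinct buckets have appeared, the next key gives a new one with probability (24-k)/24, so the expected wait for the (k+1)-th is 24/(24-k).
E[T] = 24/24 + 24/23 + 24/22 + ... + 24/2 + 24/1 = 24·H_{24}.
H_{24} = 3.776, so E[T] = 90.623.

90.62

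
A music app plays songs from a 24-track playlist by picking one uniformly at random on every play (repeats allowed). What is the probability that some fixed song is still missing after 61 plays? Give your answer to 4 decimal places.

0.0746

Each play misses the fixed song with probability (24-1)/24 = 23/24, independently.
P(still missing after 61) = (23/24)^61 = 0.07456.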